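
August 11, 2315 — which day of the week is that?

Doomsday rule: the anchor day for the 2300s is Wednesday. For year 15: 15÷12 = 1 r 3, and 3÷4 = 0, so 1+3+0 = 4.
Wednesday + 4 ≡ Sunday — that's 2315's doomsday.
In August the doomsday date is Aug 8.
Aug 11 is 3 days after Aug 8; 3 mod 7 = 3, so Sunday + 3 = Wednesday.

Wednesday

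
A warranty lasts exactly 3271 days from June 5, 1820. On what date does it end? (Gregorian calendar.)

+365 (one year) → Jun 5, 1821 (2906 left).
+365 (one year) → Jun 5, 1822 (2541 left).
+365 (one year) → Jun 5, 1823 (2176 left).
+366 (one year; includes Feb 29, 1824) → Jun 5, 1824 (1810 left).
+365 (one year) → Jun 5, 1825 (1445 left).
+365 (one year) → Jun 5, 1826 (1080 left).
+365 (one year) → Jun 5, 1827 (715 left).
+366 (one year; includes Feb 29, 1828) → Jun 5, 1828 (349 left).
Jun has 30 days: +26 → Jul 1, 1828 (323 left).
Jul has 31 days: +31 → Aug 1, 1828 (292 left).
Aug has 31 days: +31 → Sep 1, 1828 (261 left).
Sep has 30 days: +30 → Oct 1, 1828 (231 left).
Oct has 31 days: +31 → Nov 1, 1828 (200 left).
Nov has 30 days: +30 → Dec 1, 1828 (170 left).
Dec has 31 days: +31 → Jan 1, 1829 (139 left).
Jan has 31 days: +31 → Feb 1, 1829 (108 left).
Feb has 28 days: +28 → Mar 1, 1829 (80 left).
Mar has 31 days: +31 → Apr 1, 1829 (49 left).
Apr has 30 days: +30 → May 1, 1829 (19 left).
+19 → May 20, 1829.

May 20, 1829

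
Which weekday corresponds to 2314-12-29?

Doomsday rule: the anchor day for the 2300s is Wednesday. For year 14: 14÷12 = 1 r 2, and 2÷4 = 0, so 1+2+0 = 3.
Wednesday + 3 ≡ Saturday — that's 2314's doomsday.
In December the doomsday date is Dec 12.
Dec 29 is 17 days after Dec 12; 17 mod 7 = 3, so Saturday + 3 = Tuesday.

Tuesday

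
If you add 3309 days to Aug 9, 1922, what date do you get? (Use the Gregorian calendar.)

+365 (one year) → Aug 9, 1923 (2944 left).
+366 (one year; includes Feb 29, 1924) → Aug 9, 1924 (2578 left).
+365 (one year) → Aug 9, 1925 (2213 left).
+365 (one year) → Aug 9, 1926 (1848 left).
+365 (one year) → Aug 9, 1927 (1483 left).
+366 (one year; includes Feb 29, 1928) → Aug 9, 1928 (1117 left).
+365 (one year) → Aug 9, 1929 (752 left).
+365 (one year) → Aug 9, 1930 (387 left).
Aug has 31 days: +23 → Sep 1, 1930 (364 left).
Sep has 30 days: +30 → Oct 1, 1930 (334 left).
Oct has 31 days: +31 → Nov 1, 1930 (303 left).
Nov has 30 days: +30 → Dec 1, 1930 (273 left).
Dec has 31 days: +31 → Jan 1, 1931 (242 left).
Jan has 31 days: +31 → Feb 1, 1931 (211 left).
Feb has 28 days: +28 → Mar 1, 1931 (183 left).
Mar has 31 days: +31 → Apr 1, 1931 (152 left).
Apr has 30 days: +30 → May 1, 1931 (122 left).
May has 31 days: +31 → Jun 1, 1931 (91 left).
Jun has 30 days: +30 → Jul 1, 1931 (61 left).
Jul has 31 days: +31 → Aug 1, 1931 (30 left).
+30 → Aug 31, 1931.

August 31, 1931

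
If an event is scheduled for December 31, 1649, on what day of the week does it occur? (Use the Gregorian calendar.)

Doomsday rule: the anchor day for the 1600s is Tuesday. For year 49: 49÷12 = 4 r 1, and 1÷4 = 0, so 4+1+0 = 5.
Tuesday + 5 ≡ Sunday — that's 1649's doomsday.
In December the doomsday date is Dec 12.
Dec 31 is 19 days after Dec 12; 19 mod 7 = 5, so Sunday + 5 = Friday.

Friday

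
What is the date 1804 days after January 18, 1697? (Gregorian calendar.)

December 28, 1701

+365 (one year) → Jan 18, 1698 (1439 left).
+365 (one year) → Jan 18, 1699 (1074 left).
+365 (one year) → Jan 18, 1700 (709 left).
+365 (one year) → Jan 18, 1701 (344 left).
Jan has 31 days: +14 → Feb 1, 1701 (330 left).
Feb has 28 days: +28 → Mar 1, 1701 (302 left).
Mar has 31 days: +31 → Apr 1, 1701 (271 left).
Apr has 30 days: +30 → May 1, 1701 (241 left).
May has 31 days: +31 → Jun 1, 1701 (210 left).
Jun has 30 days: +30 → Jul 1, 1701 (180 left).
Jul has 31 days: +31 → Aug 1, 1701 (149 left).
Aug has 31 days: +31 → Sep 1, 1701 (118 left).
Sep has 30 days: +30 → Oct 1, 1701 (88 left).
Oct has 31 days: +31 → Nov 1, 1701 (57 left).
Nov has 30 days: +30 → Dec 1, 1701 (27 left).
+27 → Dec 28, 1701.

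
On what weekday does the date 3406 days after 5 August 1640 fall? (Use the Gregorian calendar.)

Aug 5, 1640 is a Sunday.
3406 mod 7 = 4, so 3406 days after a Sunday is Sunday + 4 = Thursday.

Thursday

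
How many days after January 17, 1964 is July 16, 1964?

181

Jan 17, 1964 → Feb 17, 1964: 31 days (January has 31).
Feb 17, 1964 → Mar 17, 1964: 29 days (February has 29).
Mar 17, 1964 → Apr 17, 1964: 31 days (March has 31).
Apr 17, 1964 → May 17, 1964: 30 days (April has 30).
May 17, 1964 → Jun 17, 1964: 31 days (May has 31).
Jun 17, 1964 → Jul 16, 1964: 29 days.
Total: 181 days.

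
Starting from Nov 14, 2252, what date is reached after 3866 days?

+365 (one year) → Nov 14, 2253 (3501 left).
+365 (one year) → Nov 14, 2254 (3136 left).
+365 (one year) → Nov 14, 2255 (2771 left).
+366 (one year; includes Feb 29, 2256) → Nov 14, 2256 (2405 left).
+365 (one year) → Nov 14, 2257 (2040 left).
+365 (one year) → Nov 14, 2258 (1675 left).
+365 (one year) → Nov 14, 2259 (1310 left).
+366 (one year; includes Feb 29, 2260) → Nov 14, 2260 (944 left).
+365 (one year) → Nov 14, 2261 (579 left).
+365 (one year) → Nov 14, 2262 (214 left).
Nov has 30 days: +17 → Dec 1, 2262 (197 left).
Dec has 31 days: +31 → Jan 1, 2263 (166 left).
Jan has 31 days: +31 → Feb 1, 2263 (135 left).
Feb has 28 days: +28 → Mar 1, 2263 (107 left).
Mar has 31 days: +31 → Apr 1, 2263 (76 left).
Apr has 30 days: +30 → May 1, 2263 (46 left).
May has 31 days: +31 → Jun 1, 2263 (15 left).
+15 → Jun 16, 2263.

June 16, 2263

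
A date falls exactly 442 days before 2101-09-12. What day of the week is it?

First find the weekday of Sep 12, 2101. Doomsday rule: the anchor day for the 2100s is Sunday. For year 01: 1÷12 = 0 r 1, and 1÷4 = 0, so 0+1+0 = 1.
Sunday + 1 ≡ Monday — that's 2101's doomsday.
In September the doomsday date is Sep 5.
Sep 12 is 7 days after Sep 5; 7 mod 7 = 0, so Monday + 0 = Monday.
442 mod 7 = 1, so 442 days before a Monday is Monday − 1 = Sunday.

Sunday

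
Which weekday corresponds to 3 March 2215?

Friday

Doomsday rule: the anchor day for the 2200s is Friday. For year 15: 15÷12 = 1 r 3, and 3÷4 = 0, so 1+3+0 = 4.
Friday + 4 ≡ Tuesday — that's 2215's doomsday.
In March the doomsday date is Mar 14.
Mar 3 is 11 days before Mar 14; 11 mod 7 = 4, so Tuesday − 4 = Friday.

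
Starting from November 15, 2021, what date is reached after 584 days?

June 22, 2023

+365 (one year) → Nov 15, 2022 (219 left).
Nov has 30 days: +16 → Dec 1, 2022 (203 left).
Dec has 31 days: +31 → Jan 1, 2023 (172 left).
Jan has 31 days: +31 → Feb 1, 2023 (141 left).
Feb has 28 days: +28 → Mar 1, 2023 (113 left).
Mar has 31 days: +31 → Apr 1, 2023 (82 left).
Apr has 30 days: +30 → May 1, 2023 (52 left).
May has 31 days: +31 → Jun 1, 2023 (21 left).
+21 → Jun 22, 2023.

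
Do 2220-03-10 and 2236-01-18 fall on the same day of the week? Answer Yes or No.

From Mar 10, 2220 to Jan 18, 2236 is 5792 days.
5792 mod 7 = 3, so they are different weekdays.
(Mar 10, 2220 is a Friday; Jan 18, 2236 is a Monday.)

No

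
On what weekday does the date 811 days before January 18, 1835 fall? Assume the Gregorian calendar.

Monday

Jan 18, 1835 is a Sunday.
811 mod 7 = 6, so 811 days before a Sunday is Sunday − 6 = Monday.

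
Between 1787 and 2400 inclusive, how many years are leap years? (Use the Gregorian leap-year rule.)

Multiples of 4 in [1787,2400]: 154.
Of those, multiples of 100: 7 (not leap unless ÷400).
Multiples of 400: 2.
Leap years = 154 − 7 + 2 = 149.

149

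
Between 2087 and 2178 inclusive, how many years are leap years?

22

Multiples of 4 in [2087,2178]: 23.
Of those, multiples of 100: 1 (not leap unless ÷400).
Multiples of 400: 0.
Leap years = 23 − 1 + 0 = 22.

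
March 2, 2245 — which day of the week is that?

Doomsday rule: the anchor day for the 2200s is Friday. For year 45: 45÷12 = 3 r 9, and 9÷4 = 2, so 3+9+2 = 14.
Friday + 14 ≡ Friday — that's 2245's doomsday.
In March the doomsday date is Mar 14.
Mar 2 is 12 days before Mar 14; 12 mod 7 = 5, so Friday − 5 = Sunday.

Sunday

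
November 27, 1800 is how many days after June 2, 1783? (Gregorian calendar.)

Jun 2, 1783 → Jun 2, 1784: 366 days (Feb 29, 1784 is in that span).
Jun 2, 1784 → Jun 2, 1785: 365 days.
Jun 2, 1785 → Jun 2, 1786: 365 days.
Jun 2, 1786 → Jun 2, 1787: 365 days.
Jun 2, 1787 → Jun 2, 1788: 366 days (Feb 29, 1788 is in that span).
Jun 2, 1788 → Jun 2, 1789: 365 days.
Jun 2, 1789 → Jun 2, 1790: 365 days.
Jun 2, 1790 → Jun 2, 1791: 365 days.
Jun 2, 1791 → Jun 2, 1792: 366 days (Feb 29, 1792 is in that span).
Jun 2, 1792 → Jun 2, 1793: 365 days.
Jun 2, 1793 → Jun 2, 1794: 365 days.
Jun 2, 1794 → Jun 2, 1795: 365 days.
Jun 2, 1795 → Jun 2, 1796: 366 days (Feb 29, 1796 is in that span).
Jun 2, 1796 → Jun 2, 1797: 365 days.
Jun 2, 1797 → Jun 2, 1798: 365 days.
Jun 2, 1798 → Jun 2, 1799: 365 days.
Jun 2, 1799 → Jun 2, 1800: 365 days.
Jun 2, 1800 → Jul 2, 1800: 30 days (June has 30).
Jul 2, 1800 → Aug 2, 1800: 31 days (July has 31).
Aug 2, 1800 → Sep 2, 1800: 31 days (August has 31).
Sep 2, 1800 → Oct 2, 1800: 30 days (September has 30).
Oct 2, 1800 → Nov 2, 1800: 31 days (October has 31).
Nov 2, 1800 → Nov 27, 1800: 25 days.
Total: 6387 days.

6387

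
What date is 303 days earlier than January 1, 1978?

−1 → Dec 31, 1977 (end of Dec, 31 days; 302 left).
−31 → Nov 30, 1977 (end of Nov, 30 days; 271 left).
−30 → Oct 31, 1977 (end of Oct, 31 days; 241 left).
−31 → Sep 30, 1977 (end of Sep, 30 days; 210 left).
−30 → Aug 31, 1977 (end of Aug, 31 days; 180 left).
−31 → Jul 31, 1977 (end of Jul, 31 days; 149 left).
−31 → Jun 30, 1977 (end of Jun, 30 days; 118 left).
−30 → May 31, 1977 (end of May, 31 days; 88 left).
−31 → Apr 30, 1977 (end of Apr, 30 days; 57 left).
−30 → Mar 31, 1977 (end of Mar, 31 days; 27 left).
−27 → Mar 4, 1977.

March 4, 1977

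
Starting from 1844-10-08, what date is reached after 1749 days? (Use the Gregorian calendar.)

July 23, 1849

+365 (one year) → Oct 8, 1845 (1384 left).
+365 (one year) → Oct 8, 1846 (1019 left).
+365 (one year) → Oct 8, 1847 (654 left).
+366 (one year; includes Feb 29, 1848) → Oct 8, 1848 (288 left).
Oct has 31 days: +24 → Nov 1, 1848 (264 left).
Nov has 30 days: +30 → Dec 1, 1848 (234 left).
Dec has 31 days: +31 → Jan 1, 1849 (203 left).
Jan has 31 days: +31 → Feb 1, 1849 (172 left).
Feb has 28 days: +28 → Mar 1, 1849 (144 left).
Mar has 31 days: +31 → Apr 1, 1849 (113 left).
Apr has 30 days: +30 → May 1, 1849 (83 left).
May has 31 days: +31 → Jun 1, 1849 (52 left).
Jun has 30 days: +30 → Jul 1, 1849 (22 left).
+22 → Jul 23, 1849.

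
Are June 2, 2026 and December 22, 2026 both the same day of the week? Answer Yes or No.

Yes

From Jun 2, 2026 to Dec 22, 2026 is 203 days.
203 mod 7 = 0, so they are the same weekday.
(Jun 2, 2026 is a Tuesday; Dec 22, 2026 is a Tuesday.)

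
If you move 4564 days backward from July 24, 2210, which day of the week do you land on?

Tuesday

Jul 24, 2210 is a Tuesday.
4564 mod 7 = 0, so 4564 days before a Tuesday is Tuesday − 0 = Tuesday.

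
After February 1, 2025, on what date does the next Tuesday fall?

Feb 1, 2025 is a Saturday.
From Saturday to the next Tuesday is 3 days.
Feb 1, 2025 + 3 = Feb 4, 2025.

February 4, 2025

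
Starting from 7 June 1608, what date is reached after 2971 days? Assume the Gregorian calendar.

+365 (one year) → Jun 7, 1609 (2606 left).
+365 (one year) → Jun 7, 1610 (2241 left).
+365 (one year) → Jun 7, 1611 (1876 left).
+366 (one year; includes Feb 29, 1612) → Jun 7, 1612 (1510 left).
+365 (one year) → Jun 7, 1613 (1145 left).
+365 (one year) → Jun 7, 1614 (780 left).
+365 (one year) → Jun 7, 1615 (415 left).
+366 (one year; includes Feb 29, 1616) → Jun 7, 1616 (49 left).
Jun has 30 days: +24 → Jul 1, 1616 (25 left).
+25 → Jul 26, 1616.

July 26, 1616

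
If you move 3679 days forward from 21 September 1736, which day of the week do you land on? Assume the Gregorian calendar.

Tuesday

First find the weekday of Sep 21, 1736. Doomsday rule: the anchor day for the 1700s is Sunday. For year 36: 36÷12 = 3 r 0, and 0÷4 = 0, so 3+0+0 = 3.
Sunday + 3 ≡ Wednesday — that's 1736's doomsday.
In September the doomsday date is Sep 5.
Sep 21 is 16 days after Sep 5; 16 mod 7 = 2, so Wednesday + 2 = Friday.
3679 mod 7 = 4, so 3679 days after a Friday is Friday + 4 = Tuesday.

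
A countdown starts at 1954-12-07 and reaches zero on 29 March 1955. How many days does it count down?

Dec 7, 1954 → Jan 7, 1955: 31 days (December has 31).
Jan 7, 1955 → Feb 7, 1955: 31 days (January has 31).
Feb 7, 1955 → Mar 7, 1955: 28 days (February has 28).
Mar 7, 1955 → Mar 29, 1955: 22 days.
Total: 112 days.

112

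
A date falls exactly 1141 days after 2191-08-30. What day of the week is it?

First find the weekday of Aug 30, 2191. Doomsday rule: the anchor day for the 2100s is Sunday. For year 91: 91÷12 = 7 r 7, and 7÷4 = 1, so 7+7+1 = 15.
Sunday + 15 ≡ Monday — that's 2191's doomsday.
In August the doomsday date is Aug 8.
Aug 30 is 22 days after Aug 8; 22 mod 7 = 1, so Monday + 1 = Tuesday.
1141 mod 7 = 0, so 1141 days after a Tuesday is Tuesday + 0 = Tuesday.

Tuesday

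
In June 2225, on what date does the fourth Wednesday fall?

June 22, 2225

June 1, 2225 is a Wednesday.
The first Wednesday is therefore June 1 (same day).
The fourth Wednesday is 1 + 3×7 = June 22.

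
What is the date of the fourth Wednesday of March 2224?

March 1, 2224 is a Monday.
The first Wednesday is therefore March 3 (2 days later).
The fourth Wednesday is 3 + 3×7 = March 24.

March 24, 2224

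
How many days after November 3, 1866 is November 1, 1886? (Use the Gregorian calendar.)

Nov 3, 1866 → Nov 3, 1867: 365 days.
Nov 3, 1867 → Nov 3, 1868: 366 days (Feb 29, 1868 is in that span).
Nov 3, 1868 → Nov 3, 1869: 365 days.
Nov 3, 1869 → Nov 3, 1870: 365 days.
Nov 3, 1870 → Nov 3, 1871: 365 days.
Nov 3, 1871 → Nov 3, 1872: 366 days (Feb 29, 1872 is in that span).
Nov 3, 1872 → Nov 3, 1873: 365 days.
Nov 3, 1873 → Nov 3, 1874: 365 days.
Nov 3, 1874 → Nov 3, 1875: 365 days.
Nov 3, 1875 → Nov 3, 1876: 366 days (Feb 29, 1876 is in that span).
Nov 3, 1876 → Nov 3, 1877: 365 days.
Nov 3, 1877 → Nov 3, 1878: 365 days.
Nov 3, 1878 → Nov 3, 1879: 365 days.
Nov 3, 1879 → Nov 3, 1880: 366 days (Feb 29, 1880 is in that span).
Nov 3, 1880 → Nov 3, 1881: 365 days.
Nov 3, 1881 → Nov 3, 1882: 365 days.
Nov 3, 1882 → Nov 3, 1883: 365 days.
Nov 3, 1883 → Nov 3, 1884: 366 days (Feb 29, 1884 is in that span).
Nov 3, 1884 → Nov 3, 1885: 365 days.
Nov 3, 1885 → Dec 3, 1885: 30 days (November has 30).
Dec 3, 1885 → Jan 3, 1886: 31 days (December has 31).
Jan 3, 1886 → Feb 3, 1886: 31 days (January has 31).
Feb 3, 1886 → Mar 3, 1886: 28 days (February has 28).
Mar 3, 1886 → Apr 3, 1886: 31 days (March has 31).
Apr 3, 1886 → May 3, 1886: 30 days (April has 30).
May 3, 1886 → Jun 3, 1886: 31 days (May has 31).
Jun 3, 1886 → Jul 3, 1886: 30 days (June has 30).
Jul 3, 1886 → Aug 3, 1886: 31 days (July has 31).
Aug 3, 1886 → Sep 3, 1886: 31 days (August has 31).
Sep 3, 1886 → Oct 3, 1886: 30 days (September has 30).
Oct 3, 1886 → Nov 1, 1886: 29 days.
Total: 7303 days.

7303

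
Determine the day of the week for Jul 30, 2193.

Tuesday

Doomsday rule: the anchor day for the 2100s is Sunday. For year 93: 93÷12 = 7 r 9, and 9÷4 = 2, so 7+9+2 = 18.
Sunday + 18 ≡ Thursday — that's 2193's doomsday.
In July the doomsday date is Jul 11.
Jul 30 is 19 days after Jul 11; 19 mod 7 = 5, so Thursday + 5 = Tuesday.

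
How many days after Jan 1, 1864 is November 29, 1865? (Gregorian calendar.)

Jan 1, 1864 → Jan 1, 1865: 366 days (Feb 29, 1864 is in that span).
Jan 1, 1865 → Feb 1, 1865: 31 days (January has 31).
Feb 1, 1865 → Mar 1, 1865: 28 days (February has 28).
Mar 1, 1865 → Apr 1, 1865: 31 days (March has 31).
Apr 1, 1865 → May 1, 1865: 30 days (April has 30).
May 1, 1865 → Jun 1, 1865: 31 days (May has 31).
Jun 1, 1865 → Jul 1, 1865: 30 days (June has 30).
Jul 1, 1865 → Aug 1, 1865: 31 days (July has 31).
Aug 1, 1865 → Sep 1, 1865: 31 days (August has 31).
Sep 1, 1865 → Oct 1, 1865: 30 days (September has 30).
Oct 1, 1865 → Nov 1, 1865: 31 days (October has 31).
Nov 1, 1865 → Nov 29, 1865: 28 days.
Total: 698 days.

698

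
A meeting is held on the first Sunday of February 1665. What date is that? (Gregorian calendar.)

February 1, 1665

February 1, 1665 is a Sunday.
The first Sunday is therefore February 1 (same day).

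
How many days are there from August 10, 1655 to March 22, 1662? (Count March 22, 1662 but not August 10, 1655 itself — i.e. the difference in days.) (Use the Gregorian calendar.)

Aug 10, 1655 → Aug 10, 1656: 366 days (Feb 29, 1656 is in that span).
Aug 10, 1656 → Aug 10, 1657: 365 days.
Aug 10, 1657 → Aug 10, 1658: 365 days.
Aug 10, 1658 → Aug 10, 1659: 365 days.
Aug 10, 1659 → Aug 10, 1660: 366 days (Feb 29, 1660 is in that span).
Aug 10, 1660 → Aug 10, 1661: 365 days.
Aug 10, 1661 → Sep 10, 1661: 31 days (August has 31).
Sep 10, 1661 → Oct 10, 1661: 30 days (September has 30).
Oct 10, 1661 → Nov 10, 1661: 31 days (October has 31).
Nov 10, 1661 → Dec 10, 1661: 30 days (November has 30).
Dec 10, 1661 → Jan 10, 1662: 31 days (December has 31).
Jan 10, 1662 → Feb 10, 1662: 31 days (January has 31).
Feb 10, 1662 → Mar 10, 1662: 28 days (February has 28).
Mar 10, 1662 → Mar 22, 1662: 12 days.
Total: 2416 days.

2416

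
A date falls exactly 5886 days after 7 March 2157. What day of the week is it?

Sunday

First find the weekday of Mar 7, 2157. Doomsday rule: the anchor day for the 2100s is Sunday. For year 57: 57÷12 = 4 r 9, and 9÷4 = 2, so 4+9+2 = 15.
Sunday + 15 ≡ Monday — that's 2157's doomsday.
In March the doomsday date is Mar 14.
Mar 7 is 7 days before Mar 14; 7 mod 7 = 0, so Monday − 0 = Monday.
5886 mod 7 = 6, so 5886 days after a Monday is Monday + 6 = Sunday.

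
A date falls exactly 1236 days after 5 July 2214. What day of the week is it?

First find the weekday of Jul 5, 2214. Doomsday rule: the anchor day for the 2200s is Friday. For year 14: 14÷12 = 1 r 2, and 2÷4 = 0, so 1+2+0 = 3.
Friday + 3 ≡ Monday — that's 2214's doomsday.
In July the doomsday date is Jul 11.
Jul 5 is 6 days before Jul 11; 6 mod 7 = 6, so Monday − 6 = Tuesday.
1236 mod 7 = 4, so 1236 days after a Tuesday is Tuesday + 4 = Saturday.

Saturday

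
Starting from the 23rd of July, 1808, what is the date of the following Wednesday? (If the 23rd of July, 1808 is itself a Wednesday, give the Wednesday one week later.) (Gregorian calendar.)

July 27, 1808

Jul 23, 1808 is a Saturday.
From Saturday to the next Wednesday is 4 days.
Jul 23, 1808 + 4 = Jul 27, 1808.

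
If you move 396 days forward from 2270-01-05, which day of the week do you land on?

Sunday

First find the weekday of Jan 5, 2270. Doomsday rule: the anchor day for the 2200s is Friday. For year 70: 70÷12 = 5 r 10, and 10÷4 = 2, so 5+10+2 = 17.
Friday + 17 ≡ Monday — that's 2270's doomsday.
In January the doomsday date is Jan 3 (2270 is not a leap year).
Jan 5 is 2 days after Jan 3; 2 mod 7 = 2, so Monday + 2 = Wednesday.
396 mod 7 = 4, so 396 days after a Wednesday is Wednesday + 4 = Sunday.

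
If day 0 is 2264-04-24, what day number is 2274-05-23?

3681

Apr 24, 2264 → Apr 24, 2265: 365 days.
Apr 24, 2265 → Apr 24, 2266: 365 days.
Apr 24, 2266 → Apr 24, 2267: 365 days.
Apr 24, 2267 → Apr 24, 2268: 366 days (Feb 29, 2268 is in that span).
Apr 24, 2268 → Apr 24, 2269: 365 days.
Apr 24, 2269 → Apr 24, 2270: 365 days.
Apr 24, 2270 → Apr 24, 2271: 365 days.
Apr 24, 2271 → Apr 24, 2272: 366 days (Feb 29, 2272 is in that span).
Apr 24, 2272 → Apr 24, 2273: 365 days.
Apr 24, 2273 → May 24, 2273: 30 days (April has 30).
May 24, 2273 → Jun 24, 2273: 31 days (May has 31).
Jun 24, 2273 → Jul 24, 2273: 30 days (June has 30).
Jul 24, 2273 → Aug 24, 2273: 31 days (July has 31).
Aug 24, 2273 → Sep 24, 2273: 31 days (August has 31).
Sep 24, 2273 → Oct 24, 2273: 30 days (September has 30).
Oct 24, 2273 → Nov 24, 2273: 31 days (October has 31).
Nov 24, 2273 → Dec 24, 2273: 30 days (November has 30).
Dec 24, 2273 → Jan 24, 2274: 31 days (December has 31).
Jan 24, 2274 → Feb 24, 2274: 31 days (January has 31).
Feb 24, 2274 → Mar 24, 2274: 28 days (February has 28).
Mar 24, 2274 → Apr 24, 2274: 31 days (March has 31).
Apr 24, 2274 → May 23, 2274: 29 days.
Total: 3681 days.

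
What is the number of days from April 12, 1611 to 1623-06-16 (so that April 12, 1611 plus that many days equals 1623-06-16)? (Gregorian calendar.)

Apr 12, 1611 → Apr 12, 1612: 366 days (Feb 29, 1612 is in that span).
Apr 12, 1612 → Apr 12, 1613: 365 days.
Apr 12, 1613 → Apr 12, 1614: 365 days.
Apr 12, 1614 → Apr 12, 1615: 365 days.
Apr 12, 1615 → Apr 12, 1616: 366 days (Feb 29, 1616 is in that span).
Apr 12, 1616 → Apr 12, 1617: 365 days.
Apr 12, 1617 → Apr 12, 1618: 365 days.
Apr 12, 1618 → Apr 12, 1619: 365 days.
Apr 12, 1619 → Apr 12, 1620: 366 days (Feb 29, 1620 is in that span).
Apr 12, 1620 → Apr 12, 1621: 365 days.
Apr 12, 1621 → Apr 12, 1622: 365 days.
Apr 12, 1622 → Apr 12, 1623: 365 days.
Apr 12, 1623 → May 12, 1623: 30 days (April has 30).
May 12, 1623 → Jun 12, 1623: 31 days (May has 31).
Jun 12, 1623 → Jun 16, 1623: 4 days.
Total: 4448 days.

4448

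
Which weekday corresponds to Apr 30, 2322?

Sunday

Doomsday rule: the anchor day for the 2300s is Wednesday. For year 22: 22÷12 = 1 r 10, and 10÷4 = 2, so 1+10+2 = 13.
Wednesday + 13 ≡ Tuesday — that's 2322's doomsday.
In April the doomsday date is Apr 4.
Apr 30 is 26 days after Apr 4; 26 mod 7 = 5, so Tuesday + 5 = Sunday.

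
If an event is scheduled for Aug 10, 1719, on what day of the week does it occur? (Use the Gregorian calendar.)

Doomsday rule: the anchor day for the 1700s is Sunday. For year 19: 19÷12 = 1 r 7, and 7÷4 = 1, so 1+7+1 = 9.
Sunday + 9 ≡ Tuesday — that's 1719's doomsday.
In August the doomsday date is Aug 8.
Aug 10 is 2 days after Aug 8; 2 mod 7 = 2, so Tuesday + 2 = Thursday.

Thursday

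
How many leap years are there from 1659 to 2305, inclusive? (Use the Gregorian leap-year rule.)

Multiples of 4 in [1659,2305]: 162.
Of those, multiples of 100: 7 (not leap unless ÷400).
Multiples of 400: 1.
Leap years = 162 − 7 + 1 = 156.

156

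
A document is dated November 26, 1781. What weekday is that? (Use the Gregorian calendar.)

Doomsday rule: the anchor day for the 1700s is Sunday. For year 81: 81÷12 = 6 r 9, and 9÷4 = 2, so 6+9+2 = 17.
Sunday + 17 ≡ Wednesday — that's 1781's doomsday.
In November the doomsday date is Nov 7.
Nov 26 is 19 days after Nov 7; 19 mod 7 = 5, so Wednesday + 5 = Monday.

Monday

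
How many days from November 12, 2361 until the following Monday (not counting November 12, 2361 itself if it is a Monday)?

1

Nov 12, 2361 is a Sunday.
From Sunday to the next Monday is 1 day.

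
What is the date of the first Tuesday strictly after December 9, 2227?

December 11, 2227

Dec 9, 2227 is a Sunday.
From Sunday to the next Tuesday is 2 days.
Dec 9, 2227 + 2 = Dec 11, 2227.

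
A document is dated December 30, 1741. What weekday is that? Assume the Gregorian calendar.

Doomsday rule: the anchor day for the 1700s is Sunday. For year 41: 41÷12 = 3 r 5, and 5÷4 = 1, so 3+5+1 = 9.
Sunday + 9 ≡ Tuesday — that's 1741's doomsday.
In December the doomsday date is Dec 12.
Dec 30 is 18 days after Dec 12; 18 mod 7 = 4, so Tuesday + 4 = Saturday.

Saturday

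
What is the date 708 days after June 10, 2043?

May 18, 2045

+366 (one year; includes Feb 29, 2044) → Jun 10, 2044 (342 left).
Jun has 30 days: +21 → Jul 1, 2044 (321 left).
Jul has 31 days: +31 → Aug 1, 2044 (290 left).
Aug has 31 days: +31 → Sep 1, 2044 (259 left).
Sep has 30 days: +30 → Oct 1, 2044 (229 left).
Oct has 31 days: +31 → Nov 1, 2044 (198 left).
Nov has 30 days: +30 → Dec 1, 2044 (168 left).
Dec has 31 days: +31 → Jan 1, 2045 (137 left).
Jan has 31 days: +31 → Feb 1, 2045 (106 left).
Feb has 28 days: +28 → Mar 1, 2045 (78 left).
Mar has 31 days: +31 → Apr 1, 2045 (47 left).
Apr has 30 days: +30 → May 1, 2045 (17 left).
+17 → May 18, 2045.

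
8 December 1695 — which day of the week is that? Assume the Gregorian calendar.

Doomsday rule: the anchor day for the 1600s is Tuesday. For year 95: 95÷12 = 7 r 11, and 11÷4 = 2, so 7+11+2 = 20.
Tuesday + 20 ≡ Monday — that's 1695's doomsday.
In December the doomsday date is Dec 12.
Dec 8 is 4 days before Dec 12; 4 mod 7 = 4, so Monday − 4 = Thursday.

Thursday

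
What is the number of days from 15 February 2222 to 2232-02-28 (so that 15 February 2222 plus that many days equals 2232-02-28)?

3665

Feb 15, 2222 → Feb 15, 2223: 365 days.
Feb 15, 2223 → Feb 15, 2224: 365 days.
Feb 15, 2224 → Feb 15, 2225: 366 days (Feb 29, 2224 is in that span).
Feb 15, 2225 → Feb 15, 2226: 365 days.
Feb 15, 2226 → Feb 15, 2227: 365 days.
Feb 15, 2227 → Feb 15, 2228: 365 days.
Feb 15, 2228 → Feb 15, 2229: 366 days (Feb 29, 2228 is in that span).
Feb 15, 2229 → Feb 15, 2230: 365 days.
Feb 15, 2230 → Feb 15, 2231: 365 days.
Feb 15, 2231 → Mar 15, 2231: 28 days (February has 28).
Mar 15, 2231 → Apr 15, 2231: 31 days (March has 31).
Apr 15, 2231 → May 15, 2231: 30 days (April has 30).
May 15, 2231 → Jun 15, 2231: 31 days (May has 31).
Jun 15, 2231 → Jul 15, 2231: 30 days (June has 30).
Jul 15, 2231 → Aug 15, 2231: 31 days (July has 31).
Aug 15, 2231 → Sep 15, 2231: 31 days (August has 31).
Sep 15, 2231 → Oct 15, 2231: 30 days (September has 30).
Oct 15, 2231 → Nov 15, 2231: 31 days (October has 31).
Nov 15, 2231 → Dec 15, 2231: 30 days (November has 30).
Dec 15, 2231 → Jan 15, 2232: 31 days (December has 31).
Jan 15, 2232 → Feb 15, 2232: 31 days (January has 31).
Feb 15, 2232 → Feb 28, 2232: 13 days.
Total: 3665 days.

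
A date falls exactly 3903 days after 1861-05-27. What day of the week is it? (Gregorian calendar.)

First find the weekday of May 27, 1861. Doomsday rule: the anchor day for the 1800s is Friday. For year 61: 61÷12 = 5 r 1, and 1÷4 = 0, so 5+1+0 = 6.
Friday + 6 ≡ Thursday — that's 1861's doomsday.
In May the doomsday date is May 9.
May 27 is 18 days after May 9; 18 mod 7 = 4, so Thursday + 4 = Monday.
3903 mod 7 = 4, so 3903 days after a Monday is Monday + 4 = Friday.

Friday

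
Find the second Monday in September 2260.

September 10, 2260

September 1, 2260 is a Saturday.
The first Monday is therefore September 3 (2 days later).
The second Monday is 3 + 1×7 = September 10.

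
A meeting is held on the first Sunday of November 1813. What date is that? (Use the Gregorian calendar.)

November 7, 1813

November 1, 1813 is a Monday.
The first Sunday is therefore November 7 (6 days later).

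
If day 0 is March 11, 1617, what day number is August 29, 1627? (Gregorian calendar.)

Mar 11, 1617 → Mar 11, 1618: 365 days.
Mar 11, 1618 → Mar 11, 1619: 365 days.
Mar 11, 1619 → Mar 11, 1620: 366 days (Feb 29, 1620 is in that span).
Mar 11, 1620 → Mar 11, 1621: 365 days.
Mar 11, 1621 → Mar 11, 1622: 365 days.
Mar 11, 1622 → Mar 11, 1623: 365 days.
Mar 11, 1623 → Mar 11, 1624: 366 days (Feb 29, 1624 is in that span).
Mar 11, 1624 → Mar 11, 1625: 365 days.
Mar 11, 1625 → Mar 11, 1626: 365 days.
Mar 11, 1626 → Mar 11, 1627: 365 days.
Mar 11, 1627 → Apr 11, 1627: 31 days (March has 31).
Apr 11, 1627 → May 11, 1627: 30 days (April has 30).
May 11, 1627 → Jun 11, 1627: 31 days (May has 31).
Jun 11, 1627 → Jul 11, 1627: 30 days (June has 30).
Jul 11, 1627 → Aug 11, 1627: 31 days (July has 31).
Aug 11, 1627 → Aug 29, 1627: 18 days.
Total: 3823 days.

3823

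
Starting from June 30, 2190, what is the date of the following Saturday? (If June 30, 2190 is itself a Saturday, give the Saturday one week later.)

Jun 30, 2190 is a Wednesday.
From Wednesday to the next Saturday is 3 days.
Jun 30, 2190 + 3 = Jul 3, 2190.

July 3, 2190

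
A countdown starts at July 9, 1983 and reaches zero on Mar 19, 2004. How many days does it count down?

Jul 9, 1983 → Jul 9, 1984: 366 days (Feb 29, 1984 is in that span).
Jul 9, 1984 → Jul 9, 1985: 365 days.
Jul 9, 1985 → Jul 9, 1986: 365 days.
Jul 9, 1986 → Jul 9, 1987: 365 days.
Jul 9, 1987 → Jul 9, 1988: 366 days (Feb 29, 1988 is in that span).
Jul 9, 1988 → Jul 9, 1989: 365 days.
Jul 9, 1989 → Jul 9, 1990: 365 days.
Jul 9, 1990 → Jul 9, 1991: 365 days.
Jul 9, 1991 → Jul 9, 1992: 366 days (Feb 29, 1992 is in that span).
Jul 9, 1992 → Jul 9, 1993: 365 days.
Jul 9, 1993 → Jul 9, 1994: 365 days.
Jul 9, 1994 → Jul 9, 1995: 365 days.
Jul 9, 1995 → Jul 9, 1996: 366 days (Feb 29, 1996 is in that span).
Jul 9, 1996 → Jul 9, 1997: 365 days.
Jul 9, 1997 → Jul 9, 1998: 365 days.
Jul 9, 1998 → Jul 9, 1999: 365 days.
Jul 9, 1999 → Jul 9, 2000: 366 days (Feb 29, 2000 is in that span).
Jul 9, 2000 → Jul 9, 2001: 365 days.
Jul 9, 2001 → Jul 9, 2002: 365 days.
Jul 9, 2002 → Jul 9, 2003: 365 days.
Jul 9, 2003 → Aug 9, 2003: 31 days (July has 31).
Aug 9, 2003 → Sep 9, 2003: 31 days (August has 31).
Sep 9, 2003 → Oct 9, 2003: 30 days (September has 30).
Oct 9, 2003 → Nov 9, 2003: 31 days (October has 31).
Nov 9, 2003 → Dec 9, 2003: 30 days (November has 30).
Dec 9, 2003 → Jan 9, 2004: 31 days (December has 31).
Jan 9, 2004 → Feb 9, 2004: 31 days (January has 31).
Feb 9, 2004 → Mar 9, 2004: 29 days (February has 29).
Mar 9, 2004 → Mar 19, 2004: 10 days.
Total: 7559 days.

7559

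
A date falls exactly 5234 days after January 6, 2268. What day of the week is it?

First find the weekday of Jan 6, 2268. Doomsday rule: the anchor day for the 2200s is Friday. For year 68: 68÷12 = 5 r 8, and 8÷4 = 2, so 5+8+2 = 15.
Friday + 15 ≡ Saturday — that's 2268's doomsday.
In January the doomsday date is Jan 4 (2268 is a leap year (divisible by 4)).
Jan 6 is 2 days after Jan 4; 2 mod 7 = 2, so Saturday + 2 = Monday.
5234 mod 7 = 5, so 5234 days after a Monday is Monday + 5 = Saturday.

Saturday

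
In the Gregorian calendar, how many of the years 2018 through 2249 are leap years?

56

Multiples of 4 in [2018,2249]: 58.
Of those, multiples of 100: 2 (not leap unless ÷400).
Multiples of 400: 0.
Leap years = 58 − 2 + 0 = 56.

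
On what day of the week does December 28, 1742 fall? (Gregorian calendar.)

Doomsday rule: the anchor day for the 1700s is Sunday. For year 42: 42÷12 = 3 r 6, and 6÷4 = 1, so 3+6+1 = 10.
Sunday + 10 ≡ Wednesday — that's 1742's doomsday.
In December the doomsday date is Dec 12.
Dec 28 is 16 days after Dec 12; 16 mod 7 = 2, so Wednesday + 2 = Friday.

Friday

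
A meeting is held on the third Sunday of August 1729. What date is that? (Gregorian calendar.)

August 1, 1729 is a Monday.
The first Sunday is therefore August 7 (6 days later).
The third Sunday is 7 + 2×7 = August 21.

August 21, 1729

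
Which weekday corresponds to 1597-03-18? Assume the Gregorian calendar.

Tuesday

Doomsday rule: the anchor day for the 1500s is Wednesday. For year 97: 97÷12 = 8 r 1, and 1÷4 = 0, so 8+1+0 = 9.
Wednesday + 9 ≡ Friday — that's 1597's doomsday.
In March the doomsday date is Mar 14.
Mar 18 is 4 days after Mar 14; 4 mod 7 = 4, so Friday + 4 = Tuesday.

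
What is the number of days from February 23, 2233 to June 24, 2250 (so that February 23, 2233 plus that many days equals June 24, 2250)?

Feb 23, 2233 → Feb 23, 2234: 365 days.
Feb 23, 2234 → Feb 23, 2235: 365 days.
Feb 23, 2235 → Feb 23, 2236: 365 days.
Feb 23, 2236 → Feb 23, 2237: 366 days (Feb 29, 2236 is in that span).
Feb 23, 2237 → Feb 23, 2238: 365 days.
Feb 23, 2238 → Feb 23, 2239: 365 days.
Feb 23, 2239 → Feb 23, 2240: 365 days.
Feb 23, 2240 → Feb 23, 2241: 366 days (Feb 29, 2240 is in that span).
Feb 23, 2241 → Feb 23, 2242: 365 days.
Feb 23, 2242 → Feb 23, 2243: 365 days.
Feb 23, 2243 → Feb 23, 2244: 365 days.
Feb 23, 2244 → Feb 23, 2245: 366 days (Feb 29, 2244 is in that span).
Feb 23, 2245 → Feb 23, 2246: 365 days.
Feb 23, 2246 → Feb 23, 2247: 365 days.
Feb 23, 2247 → Feb 23, 2248: 365 days.
Feb 23, 2248 → Feb 23, 2249: 366 days (Feb 29, 2248 is in that span).
Feb 23, 2249 → Feb 23, 2250: 365 days.
Feb 23, 2250 → Mar 23, 2250: 28 days (February has 28).
Mar 23, 2250 → Apr 23, 2250: 31 days (March has 31).
Apr 23, 2250 → May 23, 2250: 30 days (April has 30).
May 23, 2250 → Jun 23, 2250: 31 days (May has 31).
Jun 23, 2250 → Jun 24, 2250: 1 days.
Total: 6330 days.

6330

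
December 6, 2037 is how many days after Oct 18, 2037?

Oct 18, 2037 → Nov 18, 2037: 31 days (October has 31).
Nov 18, 2037 → Dec 6, 2037: 18 days.
Total: 49 days.

49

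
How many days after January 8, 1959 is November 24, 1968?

Jan 8, 1959 → Jan 8, 1960: 365 days.
Jan 8, 1960 → Jan 8, 1961: 366 days (Feb 29, 1960 is in that span).
Jan 8, 1961 → Jan 8, 1962: 365 days.
Jan 8, 1962 → Jan 8, 1963: 365 days.
Jan 8, 1963 → Jan 8, 1964: 365 days.
Jan 8, 1964 → Jan 8, 1965: 366 days (Feb 29, 1964 is in that span).
Jan 8, 1965 → Jan 8, 1966: 365 days.
Jan 8, 1966 → Jan 8, 1967: 365 days.
Jan 8, 1967 → Jan 8, 1968: 365 days.
Jan 8, 1968 → Feb 8, 1968: 31 days (January has 31).
Feb 8, 1968 → Mar 8, 1968: 29 days (February has 29).
Mar 8, 1968 → Apr 8, 1968: 31 days (March has 31).
Apr 8, 1968 → May 8, 1968: 30 days (April has 30).
May 8, 1968 → Jun 8, 1968: 31 days (May has 31).
Jun 8, 1968 → Jul 8, 1968: 30 days (June has 30).
Jul 8, 1968 → Aug 8, 1968: 31 days (July has 31).
Aug 8, 1968 → Sep 8, 1968: 31 days (August has 31).
Sep 8, 1968 → Oct 8, 1968: 30 days (September has 30).
Oct 8, 1968 → Nov 8, 1968: 31 days (October has 31).
Nov 8, 1968 → Nov 24, 1968: 16 days.
Total: 3608 days.

3608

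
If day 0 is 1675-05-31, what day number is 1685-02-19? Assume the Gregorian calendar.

3552

May 31, 1675 → May 31, 1676: 366 days (Feb 29, 1676 is in that span).
May 31, 1676 → May 31, 1677: 365 days.
May 31, 1677 → May 31, 1678: 365 days.
May 31, 1678 → May 31, 1679: 365 days.
May 31, 1679 → May 31, 1680: 366 days (Feb 29, 1680 is in that span).
May 31, 1680 → May 31, 1681: 365 days.
May 31, 1681 → May 31, 1682: 365 days.
May 31, 1682 → May 31, 1683: 365 days.
May 31, 1683 → May 31, 1684: 366 days (Feb 29, 1684 is in that span).
May 31, 1684 → Jun 30, 1684: 30 days (May has 31).
Jun 30, 1684 → Jul 30, 1684: 30 days (June has 30).
Jul 30, 1684 → Aug 30, 1684: 31 days (July has 31).
Aug 30, 1684 → Sep 30, 1684: 31 days (August has 31).
Sep 30, 1684 → Oct 30, 1684: 30 days (September has 30).
Oct 30, 1684 → Nov 30, 1684: 31 days (October has 31).
Nov 30, 1684 → Dec 30, 1684: 30 days (November has 30).
Dec 30, 1684 → Jan 30, 1685: 31 days (December has 31).
Jan 30, 1685 → Feb 19, 1685: 20 days.
Total: 3552 days.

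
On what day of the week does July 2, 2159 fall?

Doomsday rule: the anchor day for the 2100s is Sunday. For year 59: 59÷12 = 4 r 11, and 11÷4 = 2, so 4+11+2 = 17.
Sunday + 17 ≡ Wednesday — that's 2159's doomsday.
In July the doomsday date is Jul 11.
Jul 2 is 9 days before Jul 11; 9 mod 7 = 2, so Wednesday − 2 = Monday.

Monday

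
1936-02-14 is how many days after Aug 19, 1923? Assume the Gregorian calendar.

4562

Aug 19, 1923 → Aug 19, 1924: 366 days (Feb 29, 1924 is in that span).
Aug 19, 1924 → Aug 19, 1925: 365 days.
Aug 19, 1925 → Aug 19, 1926: 365 days.
Aug 19, 1926 → Aug 19, 1927: 365 days.
Aug 19, 1927 → Aug 19, 1928: 366 days (Feb 29, 1928 is in that span).
Aug 19, 1928 → Aug 19, 1929: 365 days.
Aug 19, 1929 → Aug 19, 1930: 365 days.
Aug 19, 1930 → Aug 19, 1931: 365 days.
Aug 19, 1931 → Aug 19, 1932: 366 days (Feb 29, 1932 is in that span).
Aug 19, 1932 → Aug 19, 1933: 365 days.
Aug 19, 1933 → Aug 19, 1934: 365 days.
Aug 19, 1934 → Aug 19, 1935: 365 days.
Aug 19, 1935 → Sep 19, 1935: 31 days (August has 31).
Sep 19, 1935 → Oct 19, 1935: 30 days (September has 30).
Oct 19, 1935 → Nov 19, 1935: 31 days (October has 31).
Nov 19, 1935 → Dec 19, 1935: 30 days (November has 30).
Dec 19, 1935 → Jan 19, 1936: 31 days (December has 31).
Jan 19, 1936 → Feb 14, 1936: 26 days.
Total: 4562 days.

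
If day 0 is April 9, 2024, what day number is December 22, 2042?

Apr 9, 2024 → Apr 9, 2025: 365 days.
Apr 9, 2025 → Apr 9, 2026: 365 days.
Apr 9, 2026 → Apr 9, 2027: 365 days.
Apr 9, 2027 → Apr 9, 2028: 366 days (Feb 29, 2028 is in that span).
Apr 9, 2028 → Apr 9, 2029: 365 days.
Apr 9, 2029 → Apr 9, 2030: 365 days.
Apr 9, 2030 → Apr 9, 2031: 365 days.
Apr 9, 2031 → Apr 9, 2032: 366 days (Feb 29, 2032 is in that span).
Apr 9, 2032 → Apr 9, 2033: 365 days.
Apr 9, 2033 → Apr 9, 2034: 365 days.
Apr 9, 2034 → Apr 9, 2035: 365 days.
Apr 9, 2035 → Apr 9, 2036: 366 days (Feb 29, 2036 is in that span).
Apr 9, 2036 → Apr 9, 2037: 365 days.
Apr 9, 2037 → Apr 9, 2038: 365 days.
Apr 9, 2038 → Apr 9, 2039: 365 days.
Apr 9, 2039 → Apr 9, 2040: 366 days (Feb 29, 2040 is in that span).
Apr 9, 2040 → Apr 9, 2041: 365 days.
Apr 9, 2041 → Apr 9, 2042: 365 days.
Apr 9, 2042 → May 9, 2042: 30 days (April has 30).
May 9, 2042 → Jun 9, 2042: 31 days (May has 31).
Jun 9, 2042 → Jul 9, 2042: 30 days (June has 30).
Jul 9, 2042 → Aug 9, 2042: 31 days (July has 31).
Aug 9, 2042 → Sep 9, 2042: 31 days (August has 31).
Sep 9, 2042 → Oct 9, 2042: 30 days (September has 30).
Oct 9, 2042 → Nov 9, 2042: 31 days (October has 31).
Nov 9, 2042 → Dec 9, 2042: 30 days (November has 30).
Dec 9, 2042 → Dec 22, 2042: 13 days.
Total: 6831 days.

6831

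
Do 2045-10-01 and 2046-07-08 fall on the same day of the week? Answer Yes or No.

Yes

From Oct 1, 2045 to Jul 8, 2046 is 280 days.
280 mod 7 = 0, so they are the same weekday.
(Oct 1, 2045 is a Sunday; Jul 8, 2046 is a Sunday.)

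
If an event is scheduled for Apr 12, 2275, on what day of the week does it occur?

Doomsday rule: the anchor day for the 2200s is Friday. For year 75: 75÷12 = 6 r 3, and 3÷4 = 0, so 6+3+0 = 9.
Friday + 9 ≡ Sunday — that's 2275's doomsday.
In April the doomsday date is Apr 4.
Apr 12 is 8 days after Apr 4; 8 mod 7 = 1, so Sunday + 1 = Monday.

Monday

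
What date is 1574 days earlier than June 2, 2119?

February 9, 2115

−365 (one year) → Jun 2, 2118 (1209 left).
−365 (one year) → Jun 2, 2117 (844 left).
−365 (one year) → Jun 2, 2116 (479 left).
−366 (one year; includes Feb 29, 2116) → Jun 2, 2115 (113 left).
−2 → May 31, 2115 (end of May, 31 days; 111 left).
−31 → Apr 30, 2115 (end of Apr, 30 days; 80 left).
−30 → Mar 31, 2115 (end of Mar, 31 days; 50 left).
−31 → Feb 28, 2115 (end of Feb, 28 days; 19 left).
−19 → Feb 9, 2115.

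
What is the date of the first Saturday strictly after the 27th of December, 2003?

January 3, 2004

Dec 27, 2003 is a Saturday.
From Saturday to the next Saturday is 7 days.
Dec 27, 2003 + 7 = Jan 3, 2004.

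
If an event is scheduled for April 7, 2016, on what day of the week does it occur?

Thursday

January 1, 2016 is a Friday.
Jan 1, 2016 → Feb 1, 2016: 31 days (January has 31).
Feb 1, 2016 → Mar 1, 2016: 29 days (February has 29).
Mar 1, 2016 → Apr 1, 2016: 31 days (March has 31).
Apr 1, 2016 → Apr 7, 2016: 6 days.
Total: 97 days.
97 mod 7 = 6, so Friday + 6 = Thursday.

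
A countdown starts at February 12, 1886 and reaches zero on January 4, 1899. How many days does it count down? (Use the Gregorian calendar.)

4709

Feb 12, 1886 → Feb 12, 1887: 365 days.
Feb 12, 1887 → Feb 12, 1888: 365 days.
Feb 12, 1888 → Feb 12, 1889: 366 days (Feb 29, 1888 is in that span).
Feb 12, 1889 → Feb 12, 1890: 365 days.
Feb 12, 1890 → Feb 12, 1891: 365 days.
Feb 12, 1891 → Feb 12, 1892: 365 days.
Feb 12, 1892 → Feb 12, 1893: 366 days (Feb 29, 1892 is in that span).
Feb 12, 1893 → Feb 12, 1894: 365 days.
Feb 12, 1894 → Feb 12, 1895: 365 days.
Feb 12, 1895 → Feb 12, 1896: 365 days.
Feb 12, 1896 → Feb 12, 1897: 366 days (Feb 29, 1896 is in that span).
Feb 12, 1897 → Feb 12, 1898: 365 days.
Feb 12, 1898 → Mar 12, 1898: 28 days (February has 28).
Mar 12, 1898 → Apr 12, 1898: 31 days (March has 31).
Apr 12, 1898 → May 12, 1898: 30 days (April has 30).
May 12, 1898 → Jun 12, 1898: 31 days (May has 31).
Jun 12, 1898 → Jul 12, 1898: 30 days (June has 30).
Jul 12, 1898 → Aug 12, 1898: 31 days (July has 31).
Aug 12, 1898 → Sep 12, 1898: 31 days (August has 31).
Sep 12, 1898 → Oct 12, 1898: 30 days (September has 30).
Oct 12, 1898 → Nov 12, 1898: 31 days (October has 31).
Nov 12, 1898 → Dec 12, 1898: 30 days (November has 30).
Dec 12, 1898 → Jan 4, 1899: 23 days.
Total: 4709 days.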